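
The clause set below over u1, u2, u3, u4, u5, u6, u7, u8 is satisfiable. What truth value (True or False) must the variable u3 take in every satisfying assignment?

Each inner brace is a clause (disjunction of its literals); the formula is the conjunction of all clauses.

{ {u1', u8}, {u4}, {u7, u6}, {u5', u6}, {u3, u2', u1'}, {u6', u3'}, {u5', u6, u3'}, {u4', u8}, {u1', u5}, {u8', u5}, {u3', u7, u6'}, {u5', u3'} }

False

Suppose u3 = 1.
From the singleton clause (u4), u4 = 1.
From the singleton clause (u6'), u6 = 0.
From the singleton clause (u7), u7 = 1.
From the singleton clause (u5'), u5 = 0.
From the singleton clause (u8), u8 = 1.
Now (u8') is unsatisfied and unit — conflict.
So every satisfying assignment has u3 = False.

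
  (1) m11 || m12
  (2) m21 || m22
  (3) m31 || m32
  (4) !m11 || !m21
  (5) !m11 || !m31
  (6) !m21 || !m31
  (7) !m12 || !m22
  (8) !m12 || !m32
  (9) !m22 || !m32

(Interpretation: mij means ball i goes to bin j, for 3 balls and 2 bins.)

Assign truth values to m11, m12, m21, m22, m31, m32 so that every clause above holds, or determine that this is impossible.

UNSATISFIABLE

Case m11 = true:
(!m21) alone gives m21 = false.
(m22) alone gives m22 = true.
(!m31) alone gives m31 = false.
(m32) alone gives m32 = true.
That conflicts with the unit clause (!m32).
Undo m11 and try m11 = false.
(m12) alone gives m12 = true.
(!m22) alone gives m22 = false.
(m21) alone gives m21 = true.
(!m31) alone gives m31 = false.
(m32) alone gives m32 = true.
That conflicts with the unit clause (!m32).
Neither m11 = true nor m11 = false works.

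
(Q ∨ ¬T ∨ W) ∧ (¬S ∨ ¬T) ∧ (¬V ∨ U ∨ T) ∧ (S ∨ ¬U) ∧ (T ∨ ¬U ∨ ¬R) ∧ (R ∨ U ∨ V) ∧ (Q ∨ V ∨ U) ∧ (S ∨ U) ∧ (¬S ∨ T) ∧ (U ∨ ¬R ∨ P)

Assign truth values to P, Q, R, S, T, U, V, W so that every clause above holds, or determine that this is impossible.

Branch on S: set S = False.
The clause (¬U) is unit, so U = False.
But (U) is also a unit clause — contradiction.
Undo S and try S = True.
The clause (¬T) is unit, so T = False.
But (T) is also a unit clause — contradiction.
Neither S = True nor S = False works.

UNSATISFIABLE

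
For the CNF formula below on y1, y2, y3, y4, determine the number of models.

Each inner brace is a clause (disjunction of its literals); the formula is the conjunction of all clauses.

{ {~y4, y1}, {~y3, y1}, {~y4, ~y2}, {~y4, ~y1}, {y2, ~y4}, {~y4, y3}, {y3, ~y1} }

4

There are 2^4 = 16 truth assignments over (y1, y2, y3, y4).
Check each against the 7 clauses (columns in the order y1, y2, y3, y4):
  F F F F  ✓ satisfies all
  F F F T  ✗ fails (~y4 | y1)
  F F T F  ✗ fails (~y3 | y1)
  F F T T  ✗ fails (~y4 | y1)
  F T F F  ✓ satisfies all
  F T F T  ✗ fails (~y4 | y1)
  F T T F  ✗ fails (~y3 | y1)
  F T T T  ✗ fails (~y4 | y1)
  T F F F  ✗ fails (y3 | ~y1)
  T F F T  ✗ fails (~y4 | ~y1)
  T F T F  ✓ satisfies all
  T F T T  ✗ fails (~y4 | ~y1)
  T T F F  ✗ fails (y3 | ~y1)
  T T F T  ✗ fails (~y4 | ~y2)
  T T T F  ✓ satisfies all
  T T T T  ✗ fails (~y4 | ~y2)
4 of the 16 rows are models.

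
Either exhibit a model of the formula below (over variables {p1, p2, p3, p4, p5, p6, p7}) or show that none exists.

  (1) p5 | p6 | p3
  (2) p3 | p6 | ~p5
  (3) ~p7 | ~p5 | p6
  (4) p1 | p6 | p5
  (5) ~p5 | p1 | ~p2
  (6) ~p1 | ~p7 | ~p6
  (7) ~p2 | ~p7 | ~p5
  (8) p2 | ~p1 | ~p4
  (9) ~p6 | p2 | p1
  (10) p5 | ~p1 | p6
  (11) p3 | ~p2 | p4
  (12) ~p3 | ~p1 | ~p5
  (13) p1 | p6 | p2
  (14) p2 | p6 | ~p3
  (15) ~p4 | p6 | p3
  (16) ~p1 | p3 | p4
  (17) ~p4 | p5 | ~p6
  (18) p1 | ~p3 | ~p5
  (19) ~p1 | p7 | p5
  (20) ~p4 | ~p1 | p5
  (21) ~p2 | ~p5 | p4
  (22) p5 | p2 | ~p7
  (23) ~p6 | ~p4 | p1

p1 ↦ 0,  p2 ↦ 1,  p3 ↦ 1,  p4 ↦ 0,  p5 ↦ 0,  p6 ↦ 1,  p7 ↦ 0

Suppose p5 = 0.
Suppose p6 = 1.
From the singleton clause (~p4), p4 = 0.
Suppose p1 = 0.
From the singleton clause (p2), p2 = 1.
From the singleton clause (p3), p3 = 1.
Every clause is now satisfied; p7 is unconstrained.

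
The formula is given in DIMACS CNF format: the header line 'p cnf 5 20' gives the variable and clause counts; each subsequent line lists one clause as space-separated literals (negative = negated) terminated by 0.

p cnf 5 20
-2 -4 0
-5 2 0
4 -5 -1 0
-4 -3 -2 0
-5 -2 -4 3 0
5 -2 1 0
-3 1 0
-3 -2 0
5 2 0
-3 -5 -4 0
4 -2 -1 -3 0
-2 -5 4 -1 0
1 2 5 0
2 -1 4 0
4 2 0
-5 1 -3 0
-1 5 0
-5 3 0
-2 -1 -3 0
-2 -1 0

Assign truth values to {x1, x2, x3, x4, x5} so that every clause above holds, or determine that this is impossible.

Branch on x2: set x2 = False.
Unit clause (¬x5) forces x5 = False.
That conflicts with the unit clause (x5).
That branch fails; take x2 = True instead.
Unit clause (¬x4) forces x4 = False.
Unit clause (¬x3) forces x3 = False.
Unit clause (¬x5) forces x5 = False.
Unit clause (x1) forces x1 = True.
That conflicts with the unit clause (¬x1).
Neither x2 = True nor x2 = False works.

UNSATISFIABLE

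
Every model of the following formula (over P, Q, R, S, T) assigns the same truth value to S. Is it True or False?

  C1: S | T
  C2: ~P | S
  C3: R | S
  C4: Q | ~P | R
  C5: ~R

Suppose S = 0.
From the singleton clause (T), T = 1.
From the singleton clause (~P), P = 0.
From the singleton clause (R), R = 1.
But (~R) is also a unit clause — contradiction.
So every satisfying assignment has S = True.

True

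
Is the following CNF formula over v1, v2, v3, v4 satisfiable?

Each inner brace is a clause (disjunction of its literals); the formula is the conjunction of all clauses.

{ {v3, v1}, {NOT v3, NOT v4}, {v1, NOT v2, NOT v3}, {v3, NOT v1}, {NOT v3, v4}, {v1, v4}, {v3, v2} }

Suppose v3 = true.
The clause (NOT v4) is unit, so v4 = false.
But (v4) is also a unit clause — contradiction.
So v3 must be the other value — set v3 = false.
The clause (v1) is unit, so v1 = true.
But (NOT v1) is also a unit clause — contradiction.
Neither v3 = true nor v3 = false works.
No assignment satisfies every clause.

No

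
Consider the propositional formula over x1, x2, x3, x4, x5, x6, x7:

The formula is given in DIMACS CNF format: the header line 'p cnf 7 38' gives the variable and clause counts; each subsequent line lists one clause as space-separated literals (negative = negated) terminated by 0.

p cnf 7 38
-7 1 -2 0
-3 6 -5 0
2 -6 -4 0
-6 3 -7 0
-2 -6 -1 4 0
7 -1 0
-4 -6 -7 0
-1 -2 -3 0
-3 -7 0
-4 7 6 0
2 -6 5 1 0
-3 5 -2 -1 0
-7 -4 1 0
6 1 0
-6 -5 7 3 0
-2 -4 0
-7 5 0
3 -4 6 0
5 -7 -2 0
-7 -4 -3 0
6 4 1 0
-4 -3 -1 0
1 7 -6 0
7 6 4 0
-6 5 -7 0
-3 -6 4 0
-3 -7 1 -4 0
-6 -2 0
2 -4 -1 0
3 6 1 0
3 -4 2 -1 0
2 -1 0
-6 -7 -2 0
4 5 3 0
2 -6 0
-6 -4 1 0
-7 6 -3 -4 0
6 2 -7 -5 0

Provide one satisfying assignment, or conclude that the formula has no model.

x1: True, x2: True, x3: False, x4: False, x5: True, x6: False, x7: True

Case x7 = True:
Unit clause (¬x3) forces x3 = False.
Unit clause (¬x6) forces x6 = False.
Unit clause (x1) forces x1 = True.
Unit clause (x5) forces x5 = True.
Unit clause (¬x4) forces x4 = False.
Unit clause (x2) forces x2 = True.
Every clause now holds.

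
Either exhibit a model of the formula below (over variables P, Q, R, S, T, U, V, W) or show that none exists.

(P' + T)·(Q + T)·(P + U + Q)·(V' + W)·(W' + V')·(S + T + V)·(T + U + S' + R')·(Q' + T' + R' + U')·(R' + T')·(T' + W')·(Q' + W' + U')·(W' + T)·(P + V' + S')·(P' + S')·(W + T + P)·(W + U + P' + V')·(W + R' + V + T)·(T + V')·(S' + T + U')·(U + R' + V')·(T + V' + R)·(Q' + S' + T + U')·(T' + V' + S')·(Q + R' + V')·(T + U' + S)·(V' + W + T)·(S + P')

P ↦ 0,  Q ↦ 1,  R ↦ 0,  S ↦ 1,  T ↦ 1,  U ↦ 1,  V ↦ 0,  W ↦ 0

Case P = 0:
Case Q = 1:
Case V = 0:
Case S = 1:
Case R = 0:
Case T = 1:
(W') alone gives W = 0.
Every clause is now satisfied; U is unconstrained.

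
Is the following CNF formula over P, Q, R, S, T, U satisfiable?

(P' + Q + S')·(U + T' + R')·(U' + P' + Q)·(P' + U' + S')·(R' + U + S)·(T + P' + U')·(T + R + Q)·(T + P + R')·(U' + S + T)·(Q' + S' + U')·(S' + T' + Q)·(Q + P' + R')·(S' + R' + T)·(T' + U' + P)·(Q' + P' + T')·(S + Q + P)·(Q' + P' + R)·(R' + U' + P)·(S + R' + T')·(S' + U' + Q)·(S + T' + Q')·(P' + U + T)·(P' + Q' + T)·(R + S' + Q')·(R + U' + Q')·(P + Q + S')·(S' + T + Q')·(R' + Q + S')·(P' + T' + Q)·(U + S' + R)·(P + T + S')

Suppose P = 0.
Suppose T = 0.
The clause (R') is unit, so R = 0.
The clause (Q) is unit, so Q = 1.
The clause (S') is unit, so S = 0.
The clause (U') is unit, so U = 0.
This assignment satisfies each clause.
A satisfying assignment: P: 0; Q: 1; R: 0; S: 0; T: 0; U: 0.

Satisfiable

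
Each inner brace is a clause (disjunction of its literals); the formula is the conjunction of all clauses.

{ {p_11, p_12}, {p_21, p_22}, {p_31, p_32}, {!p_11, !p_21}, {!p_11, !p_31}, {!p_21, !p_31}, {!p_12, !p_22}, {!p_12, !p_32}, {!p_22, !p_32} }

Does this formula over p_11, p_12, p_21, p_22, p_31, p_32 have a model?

Suppose p_11 = true.
The clause (!p_21) is unit, so p_21 = false.
The clause (p_22) is unit, so p_22 = true.
The clause (!p_31) is unit, so p_31 = false.
The clause (p_32) is unit, so p_32 = true.
Now (!p_32) is unsatisfied and unit — conflict.
So p_11 must be the other value — set p_11 = false.
The clause (p_12) is unit, so p_12 = true.
The clause (!p_22) is unit, so p_22 = false.
The clause (p_21) is unit, so p_21 = true.
The clause (!p_31) is unit, so p_31 = false.
The clause (p_32) is unit, so p_32 = true.
Now (!p_32) is unsatisfied and unit — conflict.
Both values of p_11 lead to a conflict.
No assignment satisfies every clause.

No, unsatisfiable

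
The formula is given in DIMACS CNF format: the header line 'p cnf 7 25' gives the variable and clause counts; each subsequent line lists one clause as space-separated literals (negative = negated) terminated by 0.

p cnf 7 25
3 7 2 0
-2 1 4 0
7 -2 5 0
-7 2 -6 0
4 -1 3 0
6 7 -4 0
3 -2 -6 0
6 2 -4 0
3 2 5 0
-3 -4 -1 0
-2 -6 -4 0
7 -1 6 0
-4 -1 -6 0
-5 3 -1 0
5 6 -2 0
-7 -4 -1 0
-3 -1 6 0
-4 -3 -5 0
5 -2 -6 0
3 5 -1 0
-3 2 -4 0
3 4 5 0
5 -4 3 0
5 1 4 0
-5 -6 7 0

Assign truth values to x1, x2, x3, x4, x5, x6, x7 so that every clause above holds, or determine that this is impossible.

x1=True; x2=False; x3=True; x4=False; x5=False; x6=True; x7=False

Suppose x3 = True.
Suppose x4 = False.
Suppose x2 = False.
Suppose x7 = False.
Suppose x1 = True.
Unit clause (x6) forces x6 = True.
Unit clause (¬x5) forces x5 = False.
Every clause now holds.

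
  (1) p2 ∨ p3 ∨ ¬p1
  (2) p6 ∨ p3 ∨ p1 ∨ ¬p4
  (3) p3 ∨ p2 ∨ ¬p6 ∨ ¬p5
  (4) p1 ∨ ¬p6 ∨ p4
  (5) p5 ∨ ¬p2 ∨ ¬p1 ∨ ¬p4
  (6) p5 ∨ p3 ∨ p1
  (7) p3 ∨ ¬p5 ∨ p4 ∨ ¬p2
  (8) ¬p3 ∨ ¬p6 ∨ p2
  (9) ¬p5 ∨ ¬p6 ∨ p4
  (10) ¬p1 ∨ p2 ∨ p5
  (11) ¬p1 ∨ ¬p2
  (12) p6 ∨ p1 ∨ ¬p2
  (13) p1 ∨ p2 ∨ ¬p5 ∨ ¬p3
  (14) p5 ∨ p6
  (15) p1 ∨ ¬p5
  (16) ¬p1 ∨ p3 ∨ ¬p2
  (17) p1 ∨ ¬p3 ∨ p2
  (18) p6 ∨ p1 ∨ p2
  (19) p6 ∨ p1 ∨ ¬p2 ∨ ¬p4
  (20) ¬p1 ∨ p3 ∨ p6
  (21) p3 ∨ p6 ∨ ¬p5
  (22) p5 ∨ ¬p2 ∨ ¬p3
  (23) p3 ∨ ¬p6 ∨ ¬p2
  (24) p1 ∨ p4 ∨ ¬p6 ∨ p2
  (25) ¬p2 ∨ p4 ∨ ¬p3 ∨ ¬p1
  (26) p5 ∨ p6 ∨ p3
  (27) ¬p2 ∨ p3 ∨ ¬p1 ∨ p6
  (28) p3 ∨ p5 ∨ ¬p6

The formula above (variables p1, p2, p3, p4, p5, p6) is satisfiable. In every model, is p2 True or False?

False

Suppose p2 = True.
The clause (¬p1) is unit, so p1 = False.
The clause (p6) is unit, so p6 = True.
The clause (p4) is unit, so p4 = True.
The clause (¬p5) is unit, so p5 = False.
The clause (p3) is unit, so p3 = True.
But (¬p3) is also a unit clause — contradiction.
So every satisfying assignment has p2 = False.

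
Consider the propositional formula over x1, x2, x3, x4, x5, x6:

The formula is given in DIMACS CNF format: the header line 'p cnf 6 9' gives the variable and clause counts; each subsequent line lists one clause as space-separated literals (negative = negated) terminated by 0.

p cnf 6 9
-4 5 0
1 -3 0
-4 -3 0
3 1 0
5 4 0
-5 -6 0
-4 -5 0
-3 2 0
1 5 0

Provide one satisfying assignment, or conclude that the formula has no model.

Suppose x4 = False.
(x5) alone gives x5 = True.
(¬x6) alone gives x6 = False.
Suppose x1 = True.
Suppose x3 = False.
Every clause is now satisfied; x2 is unconstrained.

x1=True,  x2=False,  x3=False,  x4=False,  x5=True,  x6=False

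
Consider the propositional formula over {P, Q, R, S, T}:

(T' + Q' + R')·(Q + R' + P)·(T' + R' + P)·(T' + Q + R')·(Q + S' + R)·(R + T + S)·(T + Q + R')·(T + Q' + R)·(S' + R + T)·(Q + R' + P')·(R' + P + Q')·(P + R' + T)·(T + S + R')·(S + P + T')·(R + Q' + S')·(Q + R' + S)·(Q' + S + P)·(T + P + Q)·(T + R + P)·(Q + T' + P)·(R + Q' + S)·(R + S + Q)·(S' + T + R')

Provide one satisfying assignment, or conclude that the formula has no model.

Try T = 0.
Try R = 1.
The clause (Q) is unit, so Q = 1.
The clause (P) is unit, so P = 1.
The clause (S) is unit, so S = 1.
Now (S') is unsatisfied and unit — conflict.
That branch fails; take R = 0 instead.
The clause (S) is unit, so S = 1.
Now (S') is unsatisfied and unit — conflict.
Either choice for R ends in contradiction.
That branch fails; take T = 1 instead.
Try Q = 0.
The clause (R') is unit, so R = 0.
The clause (S') is unit, so S = 0.
Now (S) is unsatisfied and unit — conflict.
That branch fails; take Q = 1 instead.
The clause (R') is unit, so R = 0.
The clause (S') is unit, so S = 0.
Now (S) is unsatisfied and unit — conflict.
Either choice for Q ends in contradiction.
Either choice for T ends in contradiction.

UNSATISFIABLE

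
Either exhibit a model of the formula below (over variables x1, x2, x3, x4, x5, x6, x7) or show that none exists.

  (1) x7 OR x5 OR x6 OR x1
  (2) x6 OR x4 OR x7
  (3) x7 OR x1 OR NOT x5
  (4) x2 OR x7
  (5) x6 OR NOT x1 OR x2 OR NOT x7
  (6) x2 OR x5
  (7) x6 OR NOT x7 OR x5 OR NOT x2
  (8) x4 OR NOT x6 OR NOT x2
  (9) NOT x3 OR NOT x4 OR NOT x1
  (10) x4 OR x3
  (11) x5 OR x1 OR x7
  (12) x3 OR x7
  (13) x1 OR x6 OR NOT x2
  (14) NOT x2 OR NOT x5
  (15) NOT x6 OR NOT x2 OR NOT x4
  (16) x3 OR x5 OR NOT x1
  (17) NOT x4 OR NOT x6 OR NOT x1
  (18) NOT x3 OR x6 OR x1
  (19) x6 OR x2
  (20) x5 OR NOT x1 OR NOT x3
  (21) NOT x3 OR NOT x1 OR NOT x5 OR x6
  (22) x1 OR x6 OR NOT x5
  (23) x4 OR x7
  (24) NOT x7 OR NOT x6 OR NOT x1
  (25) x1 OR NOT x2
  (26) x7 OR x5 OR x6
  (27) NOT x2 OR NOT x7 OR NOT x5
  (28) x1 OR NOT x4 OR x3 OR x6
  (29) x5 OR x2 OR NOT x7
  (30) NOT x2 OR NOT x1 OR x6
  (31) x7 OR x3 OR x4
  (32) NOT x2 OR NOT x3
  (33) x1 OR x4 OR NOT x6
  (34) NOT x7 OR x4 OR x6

Suppose x2 = false.
(x7) alone gives x7 = true.
(x5) alone gives x5 = true.
(x6) alone gives x6 = true.
(NOT x1) alone gives x1 = false.
(x4) alone gives x4 = true.
Every clause is now satisfied; x3 is unconstrained.

x1=false,  x2=false,  x3=true,  x4=true,  x5=true,  x6=true,  x7=true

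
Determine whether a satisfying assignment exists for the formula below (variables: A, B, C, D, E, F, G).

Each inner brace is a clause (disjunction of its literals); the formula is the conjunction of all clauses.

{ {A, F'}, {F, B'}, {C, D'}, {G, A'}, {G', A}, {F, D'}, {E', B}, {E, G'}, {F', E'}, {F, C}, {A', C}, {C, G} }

Yes, satisfiable

Branch on A: set A = 0.
Unit clause (F') forces F = 0.
Unit clause (B') forces B = 0.
Unit clause (G') forces G = 0.
Unit clause (D') forces D = 0.
Unit clause (E') forces E = 0.
Unit clause (C) forces C = 1.
This assignment satisfies each clause.
A satisfying assignment: A=0,  B=0,  C=1,  D=0,  E=0,  F=0,  G=0.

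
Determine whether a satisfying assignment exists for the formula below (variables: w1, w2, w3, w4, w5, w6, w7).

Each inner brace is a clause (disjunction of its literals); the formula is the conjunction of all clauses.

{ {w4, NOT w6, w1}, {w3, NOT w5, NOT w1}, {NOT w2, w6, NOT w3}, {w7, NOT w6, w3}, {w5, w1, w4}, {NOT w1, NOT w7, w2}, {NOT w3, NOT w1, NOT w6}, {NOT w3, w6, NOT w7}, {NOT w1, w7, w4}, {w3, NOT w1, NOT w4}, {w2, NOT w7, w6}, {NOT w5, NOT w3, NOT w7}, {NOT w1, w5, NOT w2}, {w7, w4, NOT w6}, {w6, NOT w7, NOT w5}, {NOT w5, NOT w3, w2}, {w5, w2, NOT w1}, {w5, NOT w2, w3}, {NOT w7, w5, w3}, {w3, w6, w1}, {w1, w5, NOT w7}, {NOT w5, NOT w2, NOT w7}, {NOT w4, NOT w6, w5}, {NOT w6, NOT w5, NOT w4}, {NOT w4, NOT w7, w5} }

Yes, satisfiable

Branch on w4: set w4 = true.
Branch on w3: set w3 = true.
Branch on w2: set w2 = false.
(NOT w5) alone gives w5 = false.
(NOT w1) alone gives w1 = false.
(NOT w7) alone gives w7 = false.
(NOT w6) alone gives w6 = false.
Every clause now holds.
A satisfying assignment: w1 ↦ false, w2 ↦ false, w3 ↦ true, w4 ↦ true, w5 ↦ false, w6 ↦ false, w7 ↦ false.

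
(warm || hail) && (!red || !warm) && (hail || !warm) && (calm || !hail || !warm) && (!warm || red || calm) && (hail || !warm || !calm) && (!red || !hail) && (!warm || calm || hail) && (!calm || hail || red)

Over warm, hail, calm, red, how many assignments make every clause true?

There are 2^4 = 16 truth assignments over (warm, hail, calm, red).
Split on red. With red = true, the clauses containing red are satisfied and !red drops from the rest; 0 of the 2^3 = 8 assignments to the other variables satisfy what remains.
With red = false, by the same count on the reduced clause set, 3 assignments work.
Total: 0 + 3 = 3.

3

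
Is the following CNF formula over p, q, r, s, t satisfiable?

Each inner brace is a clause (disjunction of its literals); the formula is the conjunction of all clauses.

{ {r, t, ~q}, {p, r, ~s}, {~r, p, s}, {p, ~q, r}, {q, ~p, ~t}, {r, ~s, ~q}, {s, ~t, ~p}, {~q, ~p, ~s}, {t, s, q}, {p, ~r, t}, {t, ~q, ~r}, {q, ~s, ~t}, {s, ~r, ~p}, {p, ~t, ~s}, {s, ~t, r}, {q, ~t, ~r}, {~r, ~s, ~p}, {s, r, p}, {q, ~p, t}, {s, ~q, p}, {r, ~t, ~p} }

No

Branch on r: set r = 1.
Branch on p: set p = 1.
The clause (s) is unit, so s = 1.
But (~s) is also a unit clause — contradiction.
Undo p and try p = 0.
The clause (s) is unit, so s = 1.
The clause (t) is unit, so t = 1.
But (~t) is also a unit clause — contradiction.
Neither p = 1 nor p = 0 works.
Undo r and try r = 0.
Branch on t: set t = 1.
The clause (s) is unit, so s = 1.
The clause (p) is unit, so p = 1.
But (~p) is also a unit clause — contradiction.
Undo t and try t = 0.
The clause (~q) is unit, so q = 0.
The clause (s) is unit, so s = 1.
The clause (p) is unit, so p = 1.
But (~p) is also a unit clause — contradiction.
Neither t = 1 nor t = 0 works.
Neither r = 1 nor r = 0 works.
No assignment satisfies every clause.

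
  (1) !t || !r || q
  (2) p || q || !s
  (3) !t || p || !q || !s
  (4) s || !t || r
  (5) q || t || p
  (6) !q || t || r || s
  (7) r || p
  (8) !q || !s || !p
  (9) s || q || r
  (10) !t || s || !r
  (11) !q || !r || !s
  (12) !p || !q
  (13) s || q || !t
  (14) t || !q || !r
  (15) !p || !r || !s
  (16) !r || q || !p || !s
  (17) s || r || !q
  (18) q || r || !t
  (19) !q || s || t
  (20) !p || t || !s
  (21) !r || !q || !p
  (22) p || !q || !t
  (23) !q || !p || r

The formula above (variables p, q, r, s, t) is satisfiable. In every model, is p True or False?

True

Suppose p = false.
The clause (r) is unit, so r = true.
Suppose t = false.
The clause (q) is unit, so q = true.
That conflicts with the unit clause (!q).
Undo t and try t = true.
The clause (q) is unit, so q = true.
That conflicts with the unit clause (!q).
Neither t = true nor t = false works.
So every satisfying assignment has p = True.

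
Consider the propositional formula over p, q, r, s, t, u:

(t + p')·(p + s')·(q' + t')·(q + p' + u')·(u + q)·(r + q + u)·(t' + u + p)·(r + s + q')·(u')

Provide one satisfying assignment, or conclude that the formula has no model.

p ↦ 0; q ↦ 1; r ↦ 1; s ↦ 0; t ↦ 0; u ↦ 0

(u') alone gives u = 0.
(q) alone gives q = 1.
(t') alone gives t = 0.
(p') alone gives p = 0.
(s') alone gives s = 0.
(r) alone gives r = 1.
All clauses are satisfied.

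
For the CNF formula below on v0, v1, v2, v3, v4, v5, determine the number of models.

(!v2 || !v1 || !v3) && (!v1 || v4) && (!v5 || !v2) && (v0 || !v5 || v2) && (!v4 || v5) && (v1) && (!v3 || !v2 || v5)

2

There are 2^6 = 64 truth assignments over (v0, v1, v2, v3, v4, v5).
Split on v3. With v3 = true, the clauses containing v3 are satisfied and !v3 drops from the rest; 1 of the 2^5 = 32 assignments to the other variables satisfy what remains.
With v3 = false, by the same count on the reduced clause set, 1 assignment works.
Total: 1 + 1 = 2.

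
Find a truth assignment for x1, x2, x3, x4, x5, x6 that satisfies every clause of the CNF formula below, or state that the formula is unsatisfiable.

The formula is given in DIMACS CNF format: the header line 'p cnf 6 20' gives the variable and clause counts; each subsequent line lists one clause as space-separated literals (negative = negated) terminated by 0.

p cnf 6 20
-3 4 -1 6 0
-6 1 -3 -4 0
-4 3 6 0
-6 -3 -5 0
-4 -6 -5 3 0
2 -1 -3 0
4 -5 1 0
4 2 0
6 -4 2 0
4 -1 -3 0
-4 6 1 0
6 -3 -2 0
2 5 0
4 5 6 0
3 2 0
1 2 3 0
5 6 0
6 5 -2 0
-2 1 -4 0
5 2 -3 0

Try x4 = False.
Unit clause (x2) forces x2 = True.
Try x5 = False.
Unit clause (x6) forces x6 = True.
Try x1 = False.
All clauses hold; x3 can take either value.

x1 ↦ False; x2 ↦ True; x3 ↦ False; x4 ↦ False; x5 ↦ False; x6 ↦ True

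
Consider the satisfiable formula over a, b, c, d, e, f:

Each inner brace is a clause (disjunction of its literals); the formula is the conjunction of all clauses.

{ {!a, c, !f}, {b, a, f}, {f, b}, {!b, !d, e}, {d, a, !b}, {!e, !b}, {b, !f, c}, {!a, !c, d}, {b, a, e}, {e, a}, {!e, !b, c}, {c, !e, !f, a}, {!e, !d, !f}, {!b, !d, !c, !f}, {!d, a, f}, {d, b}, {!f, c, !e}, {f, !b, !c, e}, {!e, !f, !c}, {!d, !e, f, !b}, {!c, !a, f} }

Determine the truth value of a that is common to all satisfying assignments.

True

Suppose a = false.
(e) alone gives e = true.
(!b) alone gives b = false.
(f) alone gives f = true.
(c) alone gives c = true.
But (!c) is also a unit clause — contradiction.
So every satisfying assignment has a = True.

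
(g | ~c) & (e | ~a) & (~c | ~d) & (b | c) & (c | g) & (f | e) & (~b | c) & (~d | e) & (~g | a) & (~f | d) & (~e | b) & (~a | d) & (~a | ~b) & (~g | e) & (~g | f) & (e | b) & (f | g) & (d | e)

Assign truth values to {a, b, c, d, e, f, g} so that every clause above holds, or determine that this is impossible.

UNSATISFIABLE

Suppose g = 1.
The clause (a) is unit, so a = 1.
The clause (e) is unit, so e = 1.
The clause (b) is unit, so b = 1.
Now (~b) is unsatisfied and unit — conflict.
Backtrack on g: now try g = 0.
The clause (~c) is unit, so c = 0.
Now (c) is unsatisfied and unit — conflict.
Either choice for g ends in contradiction.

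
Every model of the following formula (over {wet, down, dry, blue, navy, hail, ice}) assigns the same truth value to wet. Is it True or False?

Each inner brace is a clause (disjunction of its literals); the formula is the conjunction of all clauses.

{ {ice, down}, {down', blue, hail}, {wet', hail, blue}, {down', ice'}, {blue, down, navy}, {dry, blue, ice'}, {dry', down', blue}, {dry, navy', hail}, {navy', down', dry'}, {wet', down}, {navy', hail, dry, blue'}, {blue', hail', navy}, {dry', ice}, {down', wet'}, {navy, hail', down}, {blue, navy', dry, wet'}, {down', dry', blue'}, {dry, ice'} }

Suppose wet = 1.
The clause (down) is unit, so down = 1.
That conflicts with the unit clause (down').
So every satisfying assignment has wet = False.

False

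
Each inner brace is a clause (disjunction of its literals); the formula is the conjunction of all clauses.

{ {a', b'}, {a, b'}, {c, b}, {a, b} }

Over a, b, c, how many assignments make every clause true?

There are 2^3 = 8 truth assignments over (a, b, c).
Check each against the 4 clauses (columns in the order a, b, c):
  F F F  ✗ fails (c + b)
  F F T  ✗ fails (a + b)
  F T F  ✗ fails (a + b')
  F T T  ✗ fails (a + b')
  T F F  ✗ fails (c + b)
  T F T  ✓ satisfies all
  T T F  ✗ fails (a' + b')
  T T T  ✗ fails (a' + b')
1 of the 8 rows is a model.

1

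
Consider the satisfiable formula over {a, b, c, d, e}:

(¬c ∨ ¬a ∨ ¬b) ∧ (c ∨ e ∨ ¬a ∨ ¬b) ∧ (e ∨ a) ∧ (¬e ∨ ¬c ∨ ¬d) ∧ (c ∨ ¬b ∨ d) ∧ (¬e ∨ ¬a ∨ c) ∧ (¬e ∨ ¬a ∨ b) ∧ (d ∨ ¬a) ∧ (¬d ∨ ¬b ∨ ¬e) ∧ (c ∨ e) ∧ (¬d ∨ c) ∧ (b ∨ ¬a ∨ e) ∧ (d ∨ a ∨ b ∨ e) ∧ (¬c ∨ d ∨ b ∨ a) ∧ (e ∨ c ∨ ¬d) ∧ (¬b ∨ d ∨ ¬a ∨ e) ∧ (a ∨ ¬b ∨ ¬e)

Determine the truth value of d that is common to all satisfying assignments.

False

Suppose d = True.
(c) alone gives c = True.
(¬e) alone gives e = False.
(a) alone gives a = True.
(¬b) alone gives b = False.
Now (b) is unsatisfied and unit — conflict.
So every satisfying assignment has d = False.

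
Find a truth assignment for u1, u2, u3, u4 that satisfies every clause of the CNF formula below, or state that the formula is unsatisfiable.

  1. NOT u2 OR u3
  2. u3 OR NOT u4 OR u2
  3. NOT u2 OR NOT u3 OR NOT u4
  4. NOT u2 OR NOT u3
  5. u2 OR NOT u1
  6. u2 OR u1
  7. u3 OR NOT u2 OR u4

Suppose u2 = false.
Unit clause (NOT u1) forces u1 = false.
Now (u1) is unsatisfied and unit — conflict.
That branch fails; take u2 = true instead.
Unit clause (u3) forces u3 = true.
Now (NOT u3) is unsatisfied and unit — conflict.
Neither u2 = true nor u2 = false works.

UNSATISFIABLE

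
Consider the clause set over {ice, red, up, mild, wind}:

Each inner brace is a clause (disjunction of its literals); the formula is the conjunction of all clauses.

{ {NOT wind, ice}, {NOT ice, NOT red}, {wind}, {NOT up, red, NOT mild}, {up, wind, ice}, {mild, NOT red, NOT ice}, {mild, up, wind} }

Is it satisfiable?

Unit clause (wind) forces wind = true.
Unit clause (ice) forces ice = true.
Unit clause (NOT red) forces red = false.
Try up = false.
Every clause is now satisfied; mild is unconstrained.
A satisfying assignment: ice ↦ true; red ↦ false; up ↦ false; mild ↦ false; wind ↦ true.

Yes, satisfiable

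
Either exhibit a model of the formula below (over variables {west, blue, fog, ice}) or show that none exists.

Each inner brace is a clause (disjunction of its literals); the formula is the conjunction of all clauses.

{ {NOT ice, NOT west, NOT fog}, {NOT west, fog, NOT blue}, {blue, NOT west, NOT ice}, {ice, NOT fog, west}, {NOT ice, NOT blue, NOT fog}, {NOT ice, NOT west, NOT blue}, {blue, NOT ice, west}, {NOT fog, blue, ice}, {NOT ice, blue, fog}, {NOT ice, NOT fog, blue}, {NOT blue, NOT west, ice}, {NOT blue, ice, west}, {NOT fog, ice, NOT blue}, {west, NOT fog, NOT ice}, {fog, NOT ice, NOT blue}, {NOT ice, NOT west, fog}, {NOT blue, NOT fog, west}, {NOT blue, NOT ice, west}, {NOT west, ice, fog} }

Try ice = false.
Try fog = false.
(NOT west) alone gives west = false.
(NOT blue) alone gives blue = false.
All clauses are satisfied.

west: false; blue: false; fog: false; ice: false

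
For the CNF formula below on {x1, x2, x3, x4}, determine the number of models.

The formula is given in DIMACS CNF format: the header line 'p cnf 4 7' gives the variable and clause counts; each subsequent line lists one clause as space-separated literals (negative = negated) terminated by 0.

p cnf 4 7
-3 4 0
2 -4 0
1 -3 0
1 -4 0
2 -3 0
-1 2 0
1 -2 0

There are 2^4 = 16 truth assignments over (x1, x2, x3, x4).
Check each against the 7 clauses (columns in the order x1, x2, x3, x4):
  F F F F  ✓ satisfies all
  F F F T  ✗ fails (x2 ∨ ¬x4)
  F F T F  ✗ fails (¬x3 ∨ x4)
  F F T T  ✗ fails (x2 ∨ ¬x4)
  F T F F  ✗ fails (x1 ∨ ¬x2)
  F T F T  ✗ fails (x1 ∨ ¬x4)
  F T T F  ✗ fails (¬x3 ∨ x4)
  F T T T  ✗ fails (x1 ∨ ¬x3)
  T F F F  ✗ fails (¬x1 ∨ x2)
  T F F T  ✗ fails (x2 ∨ ¬x4)
  T F T F  ✗ fails (¬x3 ∨ x4)
  T F T T  ✗ fails (x2 ∨ ¬x4)
  T T F F  ✓ satisfies all
  T T F T  ✓ satisfies all
  T T T F  ✗ fails (¬x3 ∨ x4)
  T T T T  ✓ satisfies all
4 of the 16 rows are models.

4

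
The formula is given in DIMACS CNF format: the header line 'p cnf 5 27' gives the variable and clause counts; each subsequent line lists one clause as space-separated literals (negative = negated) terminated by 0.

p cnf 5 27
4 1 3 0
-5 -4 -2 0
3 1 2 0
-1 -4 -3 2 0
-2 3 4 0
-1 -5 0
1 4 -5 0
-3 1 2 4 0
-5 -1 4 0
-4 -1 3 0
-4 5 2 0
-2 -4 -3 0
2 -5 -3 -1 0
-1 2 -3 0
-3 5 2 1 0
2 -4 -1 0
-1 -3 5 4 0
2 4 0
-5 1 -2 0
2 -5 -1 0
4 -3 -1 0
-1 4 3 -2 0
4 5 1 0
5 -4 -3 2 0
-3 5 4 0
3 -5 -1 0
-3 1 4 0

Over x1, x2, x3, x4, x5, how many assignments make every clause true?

There are 2^5 = 32 truth assignments over (x1, x2, x3, x4, x5).
Split on x1. With x1 = True, the clauses containing x1 are satisfied and ¬x1 drops from the rest; 0 of the 2^4 = 16 assignments to the other variables satisfy what remains.
With x1 = False, by the same count on the reduced clause set, 2 assignments work.
(One model: x1=F, x2=F, x3=T, x4=T, x5=T.)
Total: 0 + 2 = 2.

2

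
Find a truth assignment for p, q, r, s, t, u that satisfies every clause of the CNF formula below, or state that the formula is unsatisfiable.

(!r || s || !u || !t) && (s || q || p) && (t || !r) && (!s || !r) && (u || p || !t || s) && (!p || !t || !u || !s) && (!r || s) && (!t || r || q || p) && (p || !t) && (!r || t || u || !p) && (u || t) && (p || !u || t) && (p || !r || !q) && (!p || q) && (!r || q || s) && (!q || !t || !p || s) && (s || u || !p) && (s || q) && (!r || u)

Case t = false:
Unit clause (!r) forces r = false.
Unit clause (u) forces u = true.
Unit clause (p) forces p = true.
Unit clause (q) forces q = true.
No clause remains; s is free.

p ↦ true; q ↦ true; r ↦ false; s ↦ false; t ↦ false; u ↦ true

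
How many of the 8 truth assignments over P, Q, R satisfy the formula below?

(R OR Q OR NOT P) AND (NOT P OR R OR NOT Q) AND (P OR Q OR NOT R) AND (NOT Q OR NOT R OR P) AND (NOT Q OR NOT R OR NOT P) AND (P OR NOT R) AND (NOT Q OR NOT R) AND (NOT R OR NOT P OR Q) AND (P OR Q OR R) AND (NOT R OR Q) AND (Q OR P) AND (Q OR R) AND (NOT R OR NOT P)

1

There are 2^3 = 8 truth assignments over (P, Q, R).
Split on R. With R = true, the clauses containing R are satisfied and NOT R drops from the rest; 0 of the 2^2 = 4 assignments to the other variables satisfy what remains.
With R = false, by the same count on the reduced clause set, 1 assignment works.
(One model: P=F, Q=T, R=F.)
Total: 0 + 1 = 1.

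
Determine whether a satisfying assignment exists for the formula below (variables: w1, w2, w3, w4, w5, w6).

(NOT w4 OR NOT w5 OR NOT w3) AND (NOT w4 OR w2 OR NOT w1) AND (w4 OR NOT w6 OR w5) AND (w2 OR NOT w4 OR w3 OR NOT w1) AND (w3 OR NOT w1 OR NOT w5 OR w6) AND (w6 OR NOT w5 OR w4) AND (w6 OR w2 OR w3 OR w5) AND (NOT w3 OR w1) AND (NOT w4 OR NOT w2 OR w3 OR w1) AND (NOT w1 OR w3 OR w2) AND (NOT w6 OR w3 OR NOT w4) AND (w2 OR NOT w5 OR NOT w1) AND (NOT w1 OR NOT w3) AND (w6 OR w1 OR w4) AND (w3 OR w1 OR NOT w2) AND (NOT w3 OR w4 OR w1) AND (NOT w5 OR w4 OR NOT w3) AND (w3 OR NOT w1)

Yes, satisfiable

Suppose w3 = false.
The clause (NOT w1) is unit, so w1 = false.
The clause (NOT w2) is unit, so w2 = false.
Suppose w6 = false.
The clause (w5) is unit, so w5 = true.
The clause (w4) is unit, so w4 = true.
All clauses are satisfied.
A satisfying assignment: w1=false, w2=false, w3=false, w4=true, w5=true, w6=false.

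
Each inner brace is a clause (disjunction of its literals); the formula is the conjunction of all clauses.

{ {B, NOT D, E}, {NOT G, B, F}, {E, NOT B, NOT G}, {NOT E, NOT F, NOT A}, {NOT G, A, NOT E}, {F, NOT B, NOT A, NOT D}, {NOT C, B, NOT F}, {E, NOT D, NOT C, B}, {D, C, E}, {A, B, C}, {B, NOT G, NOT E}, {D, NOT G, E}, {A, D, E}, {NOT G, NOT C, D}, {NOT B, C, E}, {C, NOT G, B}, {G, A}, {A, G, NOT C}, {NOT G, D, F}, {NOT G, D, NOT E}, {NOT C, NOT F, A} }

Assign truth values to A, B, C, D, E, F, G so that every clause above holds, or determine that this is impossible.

A=true,  B=true,  C=true,  D=true,  E=false,  F=true,  G=false

Branch on G: set G = false.
The clause (A) is unit, so A = true.
Branch on E: set E = false.
Branch on B: set B = true.
The clause (C) is unit, so C = true.
Branch on F: set F = true.
Every clause is now satisfied; D is unconstrained.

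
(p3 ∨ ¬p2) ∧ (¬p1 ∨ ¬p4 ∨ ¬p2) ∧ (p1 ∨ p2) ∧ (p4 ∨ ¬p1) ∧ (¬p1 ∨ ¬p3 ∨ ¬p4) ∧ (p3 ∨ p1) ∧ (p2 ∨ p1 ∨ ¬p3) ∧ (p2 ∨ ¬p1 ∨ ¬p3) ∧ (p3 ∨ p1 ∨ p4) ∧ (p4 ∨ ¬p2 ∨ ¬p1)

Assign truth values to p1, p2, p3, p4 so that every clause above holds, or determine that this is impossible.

Try p3 = True.
Try p1 = False.
(p2) alone gives p2 = True.
All clauses hold; p4 can take either value.

p1: False, p2: True, p3: True, p4: False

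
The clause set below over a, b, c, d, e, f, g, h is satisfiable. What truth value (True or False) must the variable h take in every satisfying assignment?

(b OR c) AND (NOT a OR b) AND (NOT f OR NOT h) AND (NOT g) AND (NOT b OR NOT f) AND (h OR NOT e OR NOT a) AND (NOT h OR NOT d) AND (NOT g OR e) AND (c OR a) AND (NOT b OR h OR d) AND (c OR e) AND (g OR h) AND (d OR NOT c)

Suppose h = false.
From the singleton clause (NOT g), g = false.
But (g) is also a unit clause — contradiction.
So every satisfying assignment has h = True.

True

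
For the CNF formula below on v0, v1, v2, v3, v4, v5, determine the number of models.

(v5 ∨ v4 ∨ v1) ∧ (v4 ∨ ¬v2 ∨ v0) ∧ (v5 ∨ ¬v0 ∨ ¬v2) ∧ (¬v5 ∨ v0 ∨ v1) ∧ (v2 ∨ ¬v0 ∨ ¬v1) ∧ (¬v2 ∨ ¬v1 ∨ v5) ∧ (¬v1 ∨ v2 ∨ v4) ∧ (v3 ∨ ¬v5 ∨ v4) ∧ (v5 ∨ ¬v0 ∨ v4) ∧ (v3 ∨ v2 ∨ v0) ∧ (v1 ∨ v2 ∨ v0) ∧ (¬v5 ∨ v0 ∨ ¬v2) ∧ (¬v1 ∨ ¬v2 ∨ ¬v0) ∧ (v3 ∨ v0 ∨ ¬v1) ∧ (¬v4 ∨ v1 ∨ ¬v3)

8

There are 2^6 = 64 truth assignments over (v0, v1, v2, v3, v4, v5).
Split on v2. With v2 = True, the clauses containing v2 are satisfied and ¬v2 drops from the rest; 3 of the 2^5 = 32 assignments to the other variables satisfy what remains.
With v2 = False, by the same count on the reduced clause set, 5 assignments work.
(One model: v0=F, v1=F, v2=T, v3=F, v4=T, v5=F.)
Total: 3 + 5 = 8.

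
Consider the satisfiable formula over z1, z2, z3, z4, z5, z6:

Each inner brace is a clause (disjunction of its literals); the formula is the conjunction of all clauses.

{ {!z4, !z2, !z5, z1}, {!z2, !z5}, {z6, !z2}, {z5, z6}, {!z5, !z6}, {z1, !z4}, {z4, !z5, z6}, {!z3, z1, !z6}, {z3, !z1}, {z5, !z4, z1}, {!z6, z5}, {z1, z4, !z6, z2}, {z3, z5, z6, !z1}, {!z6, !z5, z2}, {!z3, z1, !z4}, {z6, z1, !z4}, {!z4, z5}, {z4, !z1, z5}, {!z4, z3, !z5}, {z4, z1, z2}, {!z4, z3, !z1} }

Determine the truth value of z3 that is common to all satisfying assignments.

True

Suppose z3 = false.
Unit clause (!z1) forces z1 = false.
Unit clause (!z4) forces z4 = false.
Unit clause (z2) forces z2 = true.
Unit clause (!z5) forces z5 = false.
Unit clause (z6) forces z6 = true.
Now (!z6) is unsatisfied and unit — conflict.
So every satisfying assignment has z3 = True.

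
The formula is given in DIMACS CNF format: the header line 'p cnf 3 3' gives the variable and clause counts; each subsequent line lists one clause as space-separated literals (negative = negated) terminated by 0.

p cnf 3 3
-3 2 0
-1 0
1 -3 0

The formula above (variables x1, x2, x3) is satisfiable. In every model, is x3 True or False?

False

Suppose x3 = True.
(x2) alone gives x2 = True.
(¬x1) alone gives x1 = False.
That conflicts with the unit clause (x1).
So every satisfying assignment has x3 = False.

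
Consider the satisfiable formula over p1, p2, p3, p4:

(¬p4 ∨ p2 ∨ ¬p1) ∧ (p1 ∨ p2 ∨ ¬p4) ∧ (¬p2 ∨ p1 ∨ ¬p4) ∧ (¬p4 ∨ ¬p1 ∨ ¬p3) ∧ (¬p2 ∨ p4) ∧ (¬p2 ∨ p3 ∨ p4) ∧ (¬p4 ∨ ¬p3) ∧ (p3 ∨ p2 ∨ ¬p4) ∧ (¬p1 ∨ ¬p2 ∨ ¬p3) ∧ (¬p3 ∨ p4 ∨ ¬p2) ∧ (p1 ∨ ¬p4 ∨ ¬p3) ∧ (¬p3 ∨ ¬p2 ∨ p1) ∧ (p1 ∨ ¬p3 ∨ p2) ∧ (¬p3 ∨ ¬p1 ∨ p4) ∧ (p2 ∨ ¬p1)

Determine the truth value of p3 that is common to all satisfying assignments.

False

Suppose p3 = True.
The clause (¬p4) is unit, so p4 = False.
The clause (¬p2) is unit, so p2 = False.
The clause (p1) is unit, so p1 = True.
Now (¬p1) is unsatisfied and unit — conflict.
So every satisfying assignment has p3 = False.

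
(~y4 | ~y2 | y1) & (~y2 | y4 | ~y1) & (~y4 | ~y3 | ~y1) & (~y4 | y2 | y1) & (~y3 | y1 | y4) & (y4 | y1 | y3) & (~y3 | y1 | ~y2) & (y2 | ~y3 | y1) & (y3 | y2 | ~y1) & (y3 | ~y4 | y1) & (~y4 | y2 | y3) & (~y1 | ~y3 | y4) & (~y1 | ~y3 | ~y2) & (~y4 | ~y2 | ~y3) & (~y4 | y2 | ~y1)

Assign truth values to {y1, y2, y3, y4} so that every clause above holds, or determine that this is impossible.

Case y4 = 1:
Case y2 = 1:
Unit clause (y1) forces y1 = 1.
Unit clause (~y3) forces y3 = 0.
This assignment satisfies each clause.

y1: 1; y2: 1; y3: 0; y4: 1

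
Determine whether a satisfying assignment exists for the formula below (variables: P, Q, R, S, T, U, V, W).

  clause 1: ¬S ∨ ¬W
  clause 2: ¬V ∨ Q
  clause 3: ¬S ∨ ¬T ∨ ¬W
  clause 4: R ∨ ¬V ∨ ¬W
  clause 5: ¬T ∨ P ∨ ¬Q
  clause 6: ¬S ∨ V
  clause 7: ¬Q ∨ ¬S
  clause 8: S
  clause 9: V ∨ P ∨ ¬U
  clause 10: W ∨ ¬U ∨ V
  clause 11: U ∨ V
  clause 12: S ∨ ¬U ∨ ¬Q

From the singleton clause (S), S = True.
From the singleton clause (¬W), W = False.
From the singleton clause (V), V = True.
From the singleton clause (Q), Q = True.
That conflicts with the unit clause (¬Q).
No assignment satisfies every clause.

No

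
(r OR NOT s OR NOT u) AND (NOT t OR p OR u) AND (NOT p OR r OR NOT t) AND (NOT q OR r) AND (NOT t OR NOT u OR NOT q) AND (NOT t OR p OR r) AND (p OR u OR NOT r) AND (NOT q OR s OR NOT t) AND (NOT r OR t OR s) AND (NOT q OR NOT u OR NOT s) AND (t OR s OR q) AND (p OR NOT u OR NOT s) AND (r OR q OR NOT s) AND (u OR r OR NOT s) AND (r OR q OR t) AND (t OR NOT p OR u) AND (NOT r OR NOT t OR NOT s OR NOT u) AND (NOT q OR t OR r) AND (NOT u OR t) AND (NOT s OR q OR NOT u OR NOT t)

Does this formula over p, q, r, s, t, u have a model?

Yes, satisfiable

Branch on q: set q = false.
Branch on t: set t = true.
Branch on p: set p = true.
From the singleton clause (r), r = true.
Branch on s: set s = true.
From the singleton clause (NOT u), u = false.
This assignment satisfies each clause.
A satisfying assignment: p=true, q=false, r=true, s=true, t=true, u=false.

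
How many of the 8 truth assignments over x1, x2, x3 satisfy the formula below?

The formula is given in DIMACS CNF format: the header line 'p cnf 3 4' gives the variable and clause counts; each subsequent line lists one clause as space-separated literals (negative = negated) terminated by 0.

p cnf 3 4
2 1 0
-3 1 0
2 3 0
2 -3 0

3

There are 2^3 = 8 truth assignments over (x1, x2, x3).
Split on x3. With x3 = True, the clauses containing x3 are satisfied and ¬x3 drops from the rest; 1 of the 2^2 = 4 assignments to the other variables satisfy what remains.
With x3 = False, by the same count on the reduced clause set, 2 assignments work.
(One model: x1=F, x2=T, x3=F.)
Total: 1 + 2 = 3.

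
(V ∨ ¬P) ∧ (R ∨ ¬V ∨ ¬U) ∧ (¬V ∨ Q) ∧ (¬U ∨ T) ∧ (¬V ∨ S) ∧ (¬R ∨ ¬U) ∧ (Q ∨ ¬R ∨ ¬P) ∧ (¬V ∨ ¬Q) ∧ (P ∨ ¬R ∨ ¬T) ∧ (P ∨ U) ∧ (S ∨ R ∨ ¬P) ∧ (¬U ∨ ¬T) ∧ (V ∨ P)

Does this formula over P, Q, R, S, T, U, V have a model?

Case V = True:
From the singleton clause (Q), Q = True.
That conflicts with the unit clause (¬Q).
Backtrack on V: now try V = False.
From the singleton clause (¬P), P = False.
That conflicts with the unit clause (P).
Neither V = True nor V = False works.
No assignment satisfies every clause.

No, unsatisfiable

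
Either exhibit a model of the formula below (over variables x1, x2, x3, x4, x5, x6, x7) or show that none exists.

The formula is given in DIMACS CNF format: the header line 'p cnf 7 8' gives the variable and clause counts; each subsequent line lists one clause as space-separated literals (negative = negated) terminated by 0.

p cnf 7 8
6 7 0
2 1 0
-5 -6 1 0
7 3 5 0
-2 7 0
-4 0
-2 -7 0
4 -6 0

x1: True,  x2: False,  x3: True,  x4: False,  x5: False,  x6: False,  x7: True

The clause (¬x4) is unit, so x4 = False.
The clause (¬x6) is unit, so x6 = False.
The clause (x7) is unit, so x7 = True.
The clause (¬x2) is unit, so x2 = False.
The clause (x1) is unit, so x1 = True.
Every clause is now satisfied; x3, x5 are unconstrained.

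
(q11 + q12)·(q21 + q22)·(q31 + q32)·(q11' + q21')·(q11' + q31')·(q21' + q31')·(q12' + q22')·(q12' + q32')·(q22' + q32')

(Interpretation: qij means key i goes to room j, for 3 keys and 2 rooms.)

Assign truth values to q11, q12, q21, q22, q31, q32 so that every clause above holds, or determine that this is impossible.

UNSATISFIABLE

Branch on q11: set q11 = 1.
(q21') alone gives q21 = 0.
(q22) alone gives q22 = 1.
(q31') alone gives q31 = 0.
(q32) alone gives q32 = 1.
Now (q32') is unsatisfied and unit — conflict.
That branch fails; take q11 = 0 instead.
(q12) alone gives q12 = 1.
(q22') alone gives q22 = 0.
(q21) alone gives q21 = 1.
(q31') alone gives q31 = 0.
(q32) alone gives q32 = 1.
Now (q32') is unsatisfied and unit — conflict.
Either choice for q11 ends in contradiction.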